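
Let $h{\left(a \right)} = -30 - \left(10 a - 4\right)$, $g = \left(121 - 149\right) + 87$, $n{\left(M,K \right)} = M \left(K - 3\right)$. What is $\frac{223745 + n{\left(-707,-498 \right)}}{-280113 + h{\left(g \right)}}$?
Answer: $- \frac{577952}{280729} \approx -2.0588$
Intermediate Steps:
$n{\left(M,K \right)} = M \left(-3 + K\right)$
$g = 59$ ($g = -28 + 87 = 59$)
$h{\left(a \right)} = -26 - 10 a$ ($h{\left(a \right)} = -30 - \left(-4 + 10 a\right) = -26 - 10 a$)
$\frac{223745 + n{\left(-707,-498 \right)}}{-280113 + h{\left(g \right)}} = \frac{223745 - 707 \left(-3 - 498\right)}{-280113 - 616} = \frac{223745 - -354207}{-280113 - 616} = \frac{223745 + 354207}{-280113 - 616} = \frac{577952}{-280729} = 577952 \left(- \frac{1}{280729}\right) = - \frac{577952}{280729}$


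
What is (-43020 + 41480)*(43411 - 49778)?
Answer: 9805180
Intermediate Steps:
(-43020 + 41480)*(43411 - 49778) = -1540*(-6367) = 9805180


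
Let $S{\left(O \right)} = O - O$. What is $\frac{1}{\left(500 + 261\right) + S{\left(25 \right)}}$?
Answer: $\frac{1}{761} \approx 0.0013141$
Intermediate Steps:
$S{\left(O \right)} = 0$
$\frac{1}{\left(500 + 261\right) + S{\left(25 \right)}} = \frac{1}{\left(500 + 261\right) + 0} = \frac{1}{761 + 0} = \frac{1}{761}$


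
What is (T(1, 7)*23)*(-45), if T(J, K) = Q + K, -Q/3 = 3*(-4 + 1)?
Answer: -35190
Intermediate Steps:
Q = 27 (Q = -9*(-4 + 1) = -9*(-3) = -3*(-9) = 27)
T(J, K) = 27 + K
(T(1, 7)*23)*(-45) = ((27 + 7)*23)*(-45) = (34*23)*(-45) = 782*(-45) = -35190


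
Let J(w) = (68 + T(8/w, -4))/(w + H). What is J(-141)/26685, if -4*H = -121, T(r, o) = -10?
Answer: -232/11821455 ≈ -1.9625e-5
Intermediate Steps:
H = 121/4 (H = -1/4*(-121) = 121/4 ≈ 30.250)
J(w) = 58/(121/4 + w) (J(w) = (68 - 10)/(w + 121/4) = 58/(121/4 + w))
J(-141)/26685 = (232/(121 + 4*(-141)))/26685 = (232/(121 - 564))*(1/26685) = (232/(-443))*(1/26685) = (232*(-1/443))*(1/26685) = -232/443*1/26685 = -232/11821455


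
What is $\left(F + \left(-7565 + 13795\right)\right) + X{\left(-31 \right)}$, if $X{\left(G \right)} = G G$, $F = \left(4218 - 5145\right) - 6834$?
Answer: $-570$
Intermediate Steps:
$F = -7761$ ($F = -927 - 6834 = -7761$)
$X{\left(G \right)} = G^{2}$
$\left(F + \left(-7565 + 13795\right)\right) + X{\left(-31 \right)} = \left(-7761 + \left(-7565 + 13795\right)\right) + \left(-31\right)^{2} = \left(-7761 + 6230\right) + 961 = -1531 + 961 = -570$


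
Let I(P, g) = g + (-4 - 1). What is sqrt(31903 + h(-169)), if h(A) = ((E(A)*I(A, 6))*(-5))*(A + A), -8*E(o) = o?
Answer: sqrt(270417)/2 ≈ 260.01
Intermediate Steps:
I(P, g) = -5 + g (I(P, g) = g - 5 = -5 + g)
E(o) = -o/8
h(A) = 5*A**2/4 (h(A) = (((-A/8)*(-5 + 6))*(-5))*(A + A) = ((-A/8*1)*(-5))*(2*A) = (-A/8*(-5))*(2*A) = (5*A/8)*(2*A) = 5*A**2/4)
sqrt(31903 + h(-169)) = sqrt(31903 + (5/4)*(-169)**2) = sqrt(31903 + (5/4)*28561) = sqrt(31903 + 142805/4) = sqrt(270417/4) = sqrt(270417)/2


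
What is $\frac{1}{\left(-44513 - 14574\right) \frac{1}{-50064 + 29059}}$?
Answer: $\frac{21005}{59087} \approx 0.35549$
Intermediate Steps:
$\frac{1}{\left(-44513 - 14574\right) \frac{1}{-50064 + 29059}} = \frac{1}{\left(-59087\right) \frac{1}{-21005}} = \frac{1}{\left(-59087\right) \left(- \frac{1}{21005}\right)} = \frac{1}{\frac{59087}{21005}} = \frac{21005}{59087}$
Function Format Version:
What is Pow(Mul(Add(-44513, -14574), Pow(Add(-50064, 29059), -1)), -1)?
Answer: Rational(21005, 59087) ≈ 0.35549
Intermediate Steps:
Pow(Mul(Add(-44513, -14574), Pow(Add(-50064, 29059), -1)), -1) = Pow(Mul(-59087, Pow(-21005, -1)), -1) = Pow(Mul(-59087, Rational(-1, 21005)), -1) = Pow(Rational(59087, 21005), -1) = Rational(21005, 59087)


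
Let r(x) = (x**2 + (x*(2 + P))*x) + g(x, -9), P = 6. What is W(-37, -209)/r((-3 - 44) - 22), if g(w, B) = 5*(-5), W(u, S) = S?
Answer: -209/42824 ≈ -0.0048804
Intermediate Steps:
g(w, B) = -25
r(x) = -25 + 9*x**2 (r(x) = (x**2 + (x*(2 + 6))*x) - 25 = (x**2 + (x*8)*x) - 25 = (x**2 + (8*x)*x) - 25 = (x**2 + 8*x**2) - 25 = 9*x**2 - 25 = -25 + 9*x**2)
W(-37, -209)/r((-3 - 44) - 22) = -209/(-25 + 9*((-3 - 44) - 22)**2) = -209/(-25 + 9*(-47 - 22)**2) = -209/(-25 + 9*(-69)**2) = -209/(-25 + 9*4761) = -209/(-25 + 42849) = -209/42824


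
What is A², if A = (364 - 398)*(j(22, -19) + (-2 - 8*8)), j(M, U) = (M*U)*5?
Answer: 5373476416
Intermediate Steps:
j(M, U) = 5*M*U
A = 73304 (A = (364 - 398)*(5*22*(-19) + (-2 - 8*8)) = -34*(-2090 + (-2 - 64)) = -34*(-2090 - 66) = -34*(-2156) = 73304)
A² = 73304² = 5373476416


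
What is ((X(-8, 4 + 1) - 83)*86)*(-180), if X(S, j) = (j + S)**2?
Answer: 1145520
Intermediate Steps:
X(S, j) = (S + j)**2
((X(-8, 4 + 1) - 83)*86)*(-180) = (((-8 + (4 + 1))**2 - 83)*86)*(-180) = (((-8 + 5)**2 - 83)*86)*(-180) = (((-3)**2 - 83)*86)*(-180) = ((9 - 83)*86)*(-180) = -74*86*(-180) = -6364*(-180) = 1145520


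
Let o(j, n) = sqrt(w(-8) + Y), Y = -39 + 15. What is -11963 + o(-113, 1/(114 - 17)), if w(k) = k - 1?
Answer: -11963 + I*sqrt(33) ≈ -11963.0 + 5.7446*I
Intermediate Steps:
Y = -24
w(k) = -1 + k
o(j, n) = I*sqrt(33) (o(j, n) = sqrt((-1 - 8) - 24) = sqrt(-9 - 24) = sqrt(-33) = I*sqrt(33))
-11963 + o(-113, 1/(114 - 17)) = -11963 + I*sqrt(33)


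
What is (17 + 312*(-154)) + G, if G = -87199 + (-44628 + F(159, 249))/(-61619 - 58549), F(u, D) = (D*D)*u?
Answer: -5420044057/40056 ≈ -1.3531e+5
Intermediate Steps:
F(u, D) = u*D² (F(u, D) = D²*u = u*D²)
G = -3496114321/40056 (G = -87199 + (-44628 + 159*249²)/(-61619 - 58549) = -87199 + (-44628 + 159*62001)/(-120168) = -87199 + (-44628 + 9858159)*(-1/120168) = -87199 + 9813531*(-1/120168) = -87199 - 3271177/40056 = -3496114321/40056 ≈ -87281.)
(17 + 312*(-154)) + G = (17 + 312*(-154)) - 3496114321/40056 = (17 - 48048) - 3496114321/40056 = -48031 - 3496114321/40056 = -5420044057/40056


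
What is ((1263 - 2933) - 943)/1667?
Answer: -2613/1667 ≈ -1.5675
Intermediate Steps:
((1263 - 2933) - 943)/1667 = (-1670 - 943)*(1/1667) = -2613*1/1667 = -2613/1667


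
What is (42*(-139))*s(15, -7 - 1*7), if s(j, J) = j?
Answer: -87570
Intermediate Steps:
(42*(-139))*s(15, -7 - 1*7) = (42*(-139))*15 = -5838*15 = -87570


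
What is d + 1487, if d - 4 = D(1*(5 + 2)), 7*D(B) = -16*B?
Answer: 1475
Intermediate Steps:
D(B) = -16*B/7 (D(B) = (-16*B)/7 = -16*B/7)
d = -12 (d = 4 - 16*(5 + 2)/7 = 4 - 16*7/7 = 4 - 16/7*7 = 4 - 16 = -12)
d + 1487 = -12 + 1487 = 1475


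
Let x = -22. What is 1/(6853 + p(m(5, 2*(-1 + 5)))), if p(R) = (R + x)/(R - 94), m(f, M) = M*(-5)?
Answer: 67/459182 ≈ 0.00014591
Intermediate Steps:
m(f, M) = -5*M
p(R) = (-22 + R)/(-94 + R) (p(R) = (R - 22)/(R - 94) = (-22 + R)/(-94 + R))
1/(6853 + p(m(5, 2*(-1 + 5)))) = 1/(6853 + (-22 - 10*(-1 + 5))/(-94 - 10*(-1 + 5))) = 1/(6853 + (-22 - 10*4)/(-94 - 10*4)) = 1/(6853 + (-22 - 5*8)/(-94 - 5*8)) = 1/(6853 + (-22 - 40)/(-94 - 40)) = 1/(6853 - 62/(-134)) = 1/(6853 - 1/134*(-62)) = 1/(6853 + 31/67) = 1/(459182/67) = 67/459182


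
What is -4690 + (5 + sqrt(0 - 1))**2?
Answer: -4666 + 10*I ≈ -4666.0 + 10.0*I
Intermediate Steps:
-4690 + (5 + sqrt(0 - 1))**2 = -4690 + (5 + sqrt(-1))**2 = -4690 + (5 + I)**2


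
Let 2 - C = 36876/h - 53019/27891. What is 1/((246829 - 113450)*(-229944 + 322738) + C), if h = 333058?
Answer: 516073371/6387321895831641265 ≈ 8.0796e-11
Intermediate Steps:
C = 1956029719/516073371 (C = 2 - (36876/333058 - 53019/27891) = 2 - (36876*(1/333058) - 53019*1/27891) = 2 - (18438/166529 - 5891/3099) = 2 - 1*(-923882977/516073371) = 2 + 923882977/516073371 = 1956029719/516073371 ≈ 3.7902)
1/((246829 - 113450)*(-229944 + 322738) + C) = 1/((246829 - 113450)*(-229944 + 322738) + 1956029719/516073371) = 1/(133379*92794 + 1956029719/516073371) = 1/(12376770926 + 1956029719/516073371) = 1/(6387321895831641265/516073371) = 516073371/6387321895831641265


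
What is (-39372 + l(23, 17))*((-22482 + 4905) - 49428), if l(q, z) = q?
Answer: 2636579745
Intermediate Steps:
(-39372 + l(23, 17))*((-22482 + 4905) - 49428) = (-39372 + 23)*((-22482 + 4905) - 49428) = -39349*(-17577 - 49428) = -39349*(-67005) = 2636579745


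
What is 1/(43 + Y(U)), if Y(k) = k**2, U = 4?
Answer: 1/59 ≈ 0.016949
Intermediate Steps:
1/(43 + Y(U)) = 1/(43 + 4**2) = 1/(43 + 16) = 1/59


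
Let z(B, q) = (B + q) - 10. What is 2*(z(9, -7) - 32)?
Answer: -80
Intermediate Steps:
z(B, q) = -10 + B + q
2*(z(9, -7) - 32) = 2*((-10 + 9 - 7) - 32) = 2*(-8 - 32) = 2*(-40) = -80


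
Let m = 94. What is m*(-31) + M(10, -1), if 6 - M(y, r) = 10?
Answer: -2918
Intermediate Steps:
M(y, r) = -4 (M(y, r) = 6 - 1*10 = 6 - 10 = -4)
m*(-31) + M(10, -1) = 94*(-31) - 4 = -2914 - 4 = -2918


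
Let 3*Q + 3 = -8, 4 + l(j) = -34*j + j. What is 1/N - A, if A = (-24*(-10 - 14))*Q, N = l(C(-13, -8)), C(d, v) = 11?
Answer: 775103/367 ≈ 2112.0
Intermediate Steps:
l(j) = -4 - 33*j (l(j) = -4 + (-34*j + j) = -4 - 33*j)
Q = -11/3 (Q = -1 + (⅓)*(-8) = -1 - 8/3 = -11/3 ≈ -3.6667)
N = -367 (N = -4 - 33*11 = -4 - 363 = -367)
A = -2112 (A = -24*(-10 - 14)*(-11/3) = -24*(-24)*(-11/3) = 576*(-11/3) = -2112)
1/N - A = 1/(-367) - 1*(-2112) = -1/367 + 2112 = 775103/367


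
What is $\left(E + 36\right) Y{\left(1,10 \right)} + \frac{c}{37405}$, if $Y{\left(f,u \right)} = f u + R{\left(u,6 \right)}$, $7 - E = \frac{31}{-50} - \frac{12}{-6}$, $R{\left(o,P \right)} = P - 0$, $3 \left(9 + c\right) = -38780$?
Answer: $\frac{373437029}{561075} \approx 665.57$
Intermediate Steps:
$c = - \frac{38807}{3}$ ($c = -9 + \frac{1}{3} \left(-38780\right) = -9 - \frac{38780}{3} = - \frac{38807}{3} \approx -12936.0$)
$R{\left(o,P \right)} = P$ ($R{\left(o,P \right)} = P + 0 = P$)
$E = \frac{281}{50}$ ($E = 7 - \left(\frac{31}{-50} - \frac{12}{-6}\right) = 7 - \left(31 \left(- \frac{1}{50}\right) - -2\right) = 7 - \left(- \frac{31}{50} + 2\right) = 7 - \frac{69}{50} = \frac{281}{50} \approx 5.62$)
$Y{\left(f,u \right)} = 6 + f u$ ($Y{\left(f,u \right)} = f u + 6 = 6 + f u$)
$\left(E + 36\right) Y{\left(1,10 \right)} + \frac{c}{37405} = \left(\frac{281}{50} + 36\right) \left(6 + 1 \cdot 10\right) - \frac{38807}{3 \cdot 37405} = \frac{2081 \left(6 + 10\right)}{50} - \frac{38807}{112215} = \frac{2081}{50} \cdot 16 - \frac{38807}{112215} = \frac{16648}{25} - \frac{38807}{112215} = \frac{373437029}{561075}$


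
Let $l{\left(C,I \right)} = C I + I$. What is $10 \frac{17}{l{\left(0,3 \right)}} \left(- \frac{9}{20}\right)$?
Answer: $- \frac{51}{2} \approx -25.5$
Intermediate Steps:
$l{\left(C,I \right)} = I + C I$
$10 \frac{17}{l{\left(0,3 \right)}} \left(- \frac{9}{20}\right) = 10 \frac{17}{3 \left(1 + 0\right)} \left(- \frac{9}{20}\right) = 10 \frac{17}{3 \cdot 1} \left(\left(-9\right) \frac{1}{20}\right) = 10 \cdot \frac{17}{3} \left(- \frac{9}{20}\right) = \frac{170}{3} \left(- \frac{9}{20}\right) = - \frac{51}{2}$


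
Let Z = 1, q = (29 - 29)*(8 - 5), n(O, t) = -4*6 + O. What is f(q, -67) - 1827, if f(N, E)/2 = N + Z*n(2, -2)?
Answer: -1871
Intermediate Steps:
n(O, t) = -24 + O
q = 0 (q = 0*3 = 0)
f(N, E) = -44 + 2*N (f(N, E) = 2*(N + 1*(-24 + 2)) = 2*(N + 1*(-22)) = 2*(N - 22) = 2*(-22 + N) = -44 + 2*N)
f(q, -67) - 1827 = (-44 + 2*0) - 1827 = (-44 + 0) - 1827 = -44 - 1827 = -1871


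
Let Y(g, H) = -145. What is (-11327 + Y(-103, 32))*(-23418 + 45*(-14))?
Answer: 275878656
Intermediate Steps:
(-11327 + Y(-103, 32))*(-23418 + 45*(-14)) = (-11327 - 145)*(-23418 + 45*(-14)) = -11472*(-23418 - 630) = -11472*(-24048) = 275878656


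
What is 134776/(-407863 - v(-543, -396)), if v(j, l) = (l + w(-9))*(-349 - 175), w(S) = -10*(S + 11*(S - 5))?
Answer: 134776/238753 ≈ 0.56450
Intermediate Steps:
w(S) = 550 - 120*S (w(S) = -10*(S + 11*(-5 + S)) = -10*(S + (-55 + 11*S)) = -10*(-55 + 12*S) = 550 - 120*S)
v(j, l) = -854120 - 524*l (v(j, l) = (l + (550 - 120*(-9)))*(-349 - 175) = (l + (550 + 1080))*(-524) = (l + 1630)*(-524) = (1630 + l)*(-524) = -854120 - 524*l)
134776/(-407863 - v(-543, -396)) = 134776/(-407863 - (-854120 - 524*(-396))) = 134776/(-407863 - (-854120 + 207504)) = 134776/(-407863 - 1*(-646616)) = 134776/(-407863 + 646616) = 134776/238753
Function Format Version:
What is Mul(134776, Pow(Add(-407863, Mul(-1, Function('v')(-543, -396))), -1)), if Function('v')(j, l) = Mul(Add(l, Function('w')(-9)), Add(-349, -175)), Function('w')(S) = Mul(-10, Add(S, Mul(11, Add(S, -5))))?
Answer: Rational(134776, 238753) ≈ 0.56450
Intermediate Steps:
Function('w')(S) = Add(550, Mul(-120, S)) (Function('w')(S) = Mul(-10, Add(S, Mul(11, Add(-5, S)))) = Mul(-10, Add(S, Add(-55, Mul(11, S)))) = Mul(-10, Add(-55, Mul(12, S))) = Add(550, Mul(-120, S)))
Function('v')(j, l) = Add(-854120, Mul(-524, l)) (Function('v')(j, l) = Mul(Add(l, Add(550, Mul(-120, -9))), Add(-349, -175)) = Mul(Add(l, Add(550, 1080)), -524) = Mul(Add(l, 1630), -524) = Mul(Add(1630, l), -524) = Add(-854120, Mul(-524, l)))
Mul(134776, Pow(Add(-407863, Mul(-1, Function('v')(-543, -396))), -1)) = Mul(134776, Pow(Add(-407863, Mul(-1, Add(-854120, Mul(-524, -396)))), -1)) = Mul(134776, Pow(Add(-407863, Mul(-1, Add(-854120, 207504))), -1)) = Mul(134776, Pow(Add(-407863, Mul(-1, -646616)), -1)) = Mul(134776, Pow(Add(-407863, 646616), -1)) = Mul(134776, Pow(238753, -1)) = Mul(134776, Rational(1, 238753)) = Rational(134776, 238753)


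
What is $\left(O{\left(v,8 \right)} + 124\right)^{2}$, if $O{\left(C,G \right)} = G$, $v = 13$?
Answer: $17424$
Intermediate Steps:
$\left(O{\left(v,8 \right)} + 124\right)^{2} = \left(8 + 124\right)^{2} = 132^{2} = 17424$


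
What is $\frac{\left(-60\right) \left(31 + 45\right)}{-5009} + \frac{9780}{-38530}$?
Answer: $\frac{12670878}{19299677} \approx 0.65653$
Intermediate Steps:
$\frac{\left(-60\right) \left(31 + 45\right)}{-5009} + \frac{9780}{-38530} = \left(-60\right) 76 \left(- \frac{1}{5009}\right) + 9780 \left(- \frac{1}{38530}\right) = \left(-4560\right) \left(- \frac{1}{5009}\right) - \frac{978}{3853} = \frac{4560}{5009} - \frac{978}{3853} = \frac{12670878}{19299677}$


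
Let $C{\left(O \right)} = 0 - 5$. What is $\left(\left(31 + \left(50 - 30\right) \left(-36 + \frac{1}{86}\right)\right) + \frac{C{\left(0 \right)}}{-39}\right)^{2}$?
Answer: $\frac{1333673903104}{2812329} \approx 4.7422 \cdot 10^{5}$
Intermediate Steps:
$C{\left(O \right)} = -5$ ($C{\left(O \right)} = 0 - 5 = -5$)
$\left(\left(31 + \left(50 - 30\right) \left(-36 + \frac{1}{86}\right)\right) + \frac{C{\left(0 \right)}}{-39}\right)^{2} = \left(\left(31 + \left(50 - 30\right) \left(-36 + \frac{1}{86}\right)\right) - \frac{5}{-39}\right)^{2} = \left(\left(31 + 20 \left(-36 + \frac{1}{86}\right)\right) - - \frac{5}{39}\right)^{2} = \left(\left(31 + 20 \left(- \frac{3095}{86}\right)\right) + \frac{5}{39}\right)^{2} = \left(\left(31 - \frac{30950}{43}\right) + \frac{5}{39}\right)^{2} = \left(- \frac{29617}{43} + \frac{5}{39}\right)^{2} = \left(- \frac{1154848}{1677}\right)^{2} = \frac{1333673903104}{2812329}$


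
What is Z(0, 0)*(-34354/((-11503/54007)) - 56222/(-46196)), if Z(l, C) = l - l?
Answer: 0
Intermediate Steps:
Z(l, C) = 0
Z(0, 0)*(-34354/((-11503/54007)) - 56222/(-46196)) = 0*(-34354/((-11503/54007)) - 56222/(-46196)) = 0*(-34354/((-11503*1/54007)) - 56222*(-1/46196)) = 0*(-34354/(-11503/54007) + 28111/23098) = 0*(-34354*(-54007/11503) + 28111/23098) = 0*(1855356478/11503 + 28111/23098) = 0*(42855347289677/265696294) = 0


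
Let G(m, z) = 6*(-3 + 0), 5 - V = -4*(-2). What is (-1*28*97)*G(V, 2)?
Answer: 48888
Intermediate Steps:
V = -3 (V = 5 - (-4)*(-2) = 5 - 1*8 = 5 - 8 = -3)
G(m, z) = -18 (G(m, z) = 6*(-3) = -18)
(-1*28*97)*G(V, 2) = (-1*28*97)*(-18) = -28*97*(-18) = -2716*(-18) = 48888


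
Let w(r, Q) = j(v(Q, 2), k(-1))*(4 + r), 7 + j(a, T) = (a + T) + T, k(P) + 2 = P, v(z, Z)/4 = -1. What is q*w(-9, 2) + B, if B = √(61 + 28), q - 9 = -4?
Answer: 425 + √89 ≈ 434.43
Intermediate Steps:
q = 5 (q = 9 - 4 = 5)
v(z, Z) = -4 (v(z, Z) = 4*(-1) = -4)
k(P) = -2 + P
j(a, T) = -7 + a + 2*T (j(a, T) = -7 + ((a + T) + T) = -7 + ((T + a) + T) = -7 + (a + 2*T) = -7 + a + 2*T)
B = √89 ≈ 9.4340
w(r, Q) = -68 - 17*r (w(r, Q) = (-7 - 4 + 2*(-2 - 1))*(4 + r) = (-7 - 4 + 2*(-3))*(4 + r) = (-7 - 4 - 6)*(4 + r) = -17*(4 + r) = -68 - 17*r)
q*w(-9, 2) + B = 5*(-68 - 17*(-9)) + √89 = 5*(-68 + 153) + √89 = 5*85 + √89 = 425 + √89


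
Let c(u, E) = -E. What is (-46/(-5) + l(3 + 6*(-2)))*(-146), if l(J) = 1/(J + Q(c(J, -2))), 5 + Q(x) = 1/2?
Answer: -179872/135 ≈ -1332.4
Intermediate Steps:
Q(x) = -9/2 (Q(x) = -5 + 1/2 = -5 + ½ = -9/2)
l(J) = 1/(-9/2 + J) (l(J) = 1/(J - 9/2) = 1/(-9/2 + J))
(-46/(-5) + l(3 + 6*(-2)))*(-146) = (-46/(-5) + 2/(-9 + 2*(3 + 6*(-2))))*(-146) = (-46*(-⅕) + 2/(-9 + 2*(3 - 12)))*(-146) = (46/5 + 2/(-9 + 2*(-9)))*(-146) = (46/5 + 2/(-9 - 18))*(-146) = (46/5 + 2/(-27))*(-146) = (46/5 + 2*(-1/27))*(-146) = (46/5 - 2/27)*(-146) = (1232/135)*(-146) = -179872/135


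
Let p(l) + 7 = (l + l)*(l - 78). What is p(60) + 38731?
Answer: 36564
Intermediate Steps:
p(l) = -7 + 2*l*(-78 + l) (p(l) = -7 + (l + l)*(l - 78) = -7 + (2*l)*(-78 + l) = -7 + 2*l*(-78 + l))
p(60) + 38731 = (-7 - 156*60 + 2*60²) + 38731 = (-7 - 9360 + 2*3600) + 38731 = (-7 - 9360 + 7200) + 38731 = -2167 + 38731 = 36564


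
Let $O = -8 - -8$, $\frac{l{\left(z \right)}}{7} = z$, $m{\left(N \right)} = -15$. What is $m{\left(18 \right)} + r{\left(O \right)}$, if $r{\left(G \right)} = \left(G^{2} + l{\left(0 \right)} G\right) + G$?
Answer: $-15$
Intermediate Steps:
$l{\left(z \right)} = 7 z$
$O = 0$ ($O = -8 + 8 = 0$)
$r{\left(G \right)} = G + G^{2}$ ($r{\left(G \right)} = \left(G^{2} + 7 \cdot 0 G\right) + G = \left(G^{2} + 0 G\right) + G = \left(G^{2} + 0\right) + G = G^{2} + G = G + G^{2}$)
$m{\left(18 \right)} + r{\left(O \right)} = -15 + 0 \left(1 + 0\right) = -15 + 0 \cdot 1 = -15 + 0 = -15$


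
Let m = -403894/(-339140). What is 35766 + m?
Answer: 6065042567/169570 ≈ 35767.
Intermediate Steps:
m = 201947/169570 (m = -403894*(-1/339140) = 201947/169570 ≈ 1.1909)
35766 + m = 35766 + 201947/169570 = 6065042567/169570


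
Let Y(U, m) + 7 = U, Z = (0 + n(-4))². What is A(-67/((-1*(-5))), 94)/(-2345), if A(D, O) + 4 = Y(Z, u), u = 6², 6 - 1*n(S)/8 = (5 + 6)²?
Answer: -846389/2345 ≈ -360.93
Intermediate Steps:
n(S) = -920 (n(S) = 48 - 8*(5 + 6)² = 48 - 8*11² = 48 - 8*121 = 48 - 968 = -920)
Z = 846400 (Z = (0 - 920)² = (-920)² = 846400)
u = 36
Y(U, m) = -7 + U
A(D, O) = 846389 (A(D, O) = -4 + (-7 + 846400) = -4 + 846393 = 846389)
A(-67/((-1*(-5))), 94)/(-2345) = 846389/(-2345) = 846389*(-1/2345) = -846389/2345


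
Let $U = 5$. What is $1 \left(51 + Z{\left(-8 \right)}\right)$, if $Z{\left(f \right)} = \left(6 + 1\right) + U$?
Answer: $63$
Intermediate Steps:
$Z{\left(f \right)} = 12$ ($Z{\left(f \right)} = \left(6 + 1\right) + 5 = 7 + 5 = 12$)
$1 \left(51 + Z{\left(-8 \right)}\right) = 1 \left(51 + 12\right) = 1 \cdot 63 = 63$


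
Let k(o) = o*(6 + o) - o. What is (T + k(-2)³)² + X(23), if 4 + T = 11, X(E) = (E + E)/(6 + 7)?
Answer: 567899/13 ≈ 43685.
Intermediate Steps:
X(E) = 2*E/13 (X(E) = (2*E)/13 = (2*E)*(1/13) = 2*E/13)
k(o) = -o + o*(6 + o)
T = 7 (T = -4 + 11 = 7)
(T + k(-2)³)² + X(23) = (7 + (-2*(5 - 2))³)² + (2/13)*23 = (7 + (-2*3)³)² + 46/13 = (7 + (-6)³)² + 46/13 = (7 - 216)² + 46/13 = (-209)² + 46/13 = 43681 + 46/13 = 567899/13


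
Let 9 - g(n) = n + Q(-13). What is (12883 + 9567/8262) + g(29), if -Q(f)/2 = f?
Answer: 11785429/918 ≈ 12838.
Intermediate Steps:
Q(f) = -2*f
g(n) = -17 - n (g(n) = 9 - (n - 2*(-13)) = 9 - (n + 26) = 9 - (26 + n) = 9 + (-26 - n) = -17 - n)
(12883 + 9567/8262) + g(29) = (12883 + 9567/8262) + (-17 - 1*29) = (12883 + 9567*(1/8262)) + (-17 - 29) = (12883 + 1063/918) - 46 = 11827657/918 - 46 = 11785429/918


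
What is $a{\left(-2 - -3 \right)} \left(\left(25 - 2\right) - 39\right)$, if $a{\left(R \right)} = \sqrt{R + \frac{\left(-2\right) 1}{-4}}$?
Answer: $- 8 \sqrt{6} \approx -19.596$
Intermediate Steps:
$a{\left(R \right)} = \sqrt{\frac{1}{2} + R}$ ($a{\left(R \right)} = \sqrt{R - - \frac{1}{2}} = \sqrt{R + \frac{1}{2}} = \sqrt{\frac{1}{2} + R}$)
$a{\left(-2 - -3 \right)} \left(\left(25 - 2\right) - 39\right) = \frac{\sqrt{2 + 4 \left(-2 - -3\right)}}{2} \left(\left(25 - 2\right) - 39\right) = \frac{\sqrt{2 + 4 \left(-2 + 3\right)}}{2} \left(23 - 39\right) = \frac{\sqrt{2 + 4 \cdot 1}}{2} \left(-16\right) = \frac{\sqrt{2 + 4}}{2} \left(-16\right) = \frac{\sqrt{6}}{2} \left(-16\right) = - 8 \sqrt{6}$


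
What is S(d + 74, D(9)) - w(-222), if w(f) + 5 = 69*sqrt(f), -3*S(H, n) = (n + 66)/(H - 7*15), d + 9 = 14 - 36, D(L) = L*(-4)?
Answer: 160/31 - 69*I*sqrt(222) ≈ 5.1613 - 1028.1*I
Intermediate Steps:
D(L) = -4*L
d = -31 (d = -9 + (14 - 36) = -9 - 22 = -31)
S(H, n) = -(66 + n)/(3*(-105 + H)) (S(H, n) = -(n + 66)/(3*(H - 7*15)) = -(66 + n)/(3*(H - 105)) = -(66 + n)/(3*(-105 + H)))
w(f) = -5 + 69*sqrt(f)
S(d + 74, D(9)) - w(-222) = (-66 - (-4)*9)/(3*(-105 + (-31 + 74))) - (-5 + 69*sqrt(-222)) = (-66 - 1*(-36))/(3*(-105 + 43)) - (-5 + 69*(I*sqrt(222))) = (1/3)*(-66 + 36)/(-62) - (-5 + 69*I*sqrt(222)) = (1/3)*(-1/62)*(-30) + (5 - 69*I*sqrt(222)) = 5/31 + (5 - 69*I*sqrt(222)) = 160/31 - 69*I*sqrt(222)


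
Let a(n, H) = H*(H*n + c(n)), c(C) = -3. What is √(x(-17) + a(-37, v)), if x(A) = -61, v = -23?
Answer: I*√19565 ≈ 139.88*I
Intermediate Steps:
a(n, H) = H*(-3 + H*n) (a(n, H) = H*(H*n - 3) = H*(-3 + H*n))
√(x(-17) + a(-37, v)) = √(-61 - 23*(-3 - 23*(-37))) = √(-61 - 23*(-3 + 851)) = √(-61 - 23*848) = √(-61 - 19504) = √(-19565) = I*√19565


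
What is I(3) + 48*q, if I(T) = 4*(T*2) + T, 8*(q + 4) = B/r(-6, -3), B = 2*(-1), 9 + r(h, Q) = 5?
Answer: -162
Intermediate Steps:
r(h, Q) = -4 (r(h, Q) = -9 + 5 = -4)
B = -2
q = -63/16 (q = -4 + (-2/(-4))/8 = -4 + (-2*(-¼))/8 = -4 + (⅛)*(½) = -4 + 1/16 = -63/16 ≈ -3.9375)
I(T) = 9*T (I(T) = 4*(2*T) + T = 8*T + T = 9*T)
I(3) + 48*q = 9*3 + 48*(-63/16) = 27 - 189 = -162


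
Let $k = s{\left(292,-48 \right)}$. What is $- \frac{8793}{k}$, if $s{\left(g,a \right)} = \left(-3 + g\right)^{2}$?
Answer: $- \frac{8793}{83521} \approx -0.10528$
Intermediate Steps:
$k = 83521$ ($k = \left(-3 + 292\right)^{2} = 289^{2} = 83521$)
$- \frac{8793}{k} = - \frac{8793}{83521}$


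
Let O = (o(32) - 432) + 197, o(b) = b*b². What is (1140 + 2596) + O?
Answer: 36269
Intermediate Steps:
o(b) = b³
O = 32533 (O = (32³ - 432) + 197 = (32768 - 432) + 197 = 32336 + 197 = 32533)
(1140 + 2596) + O = (1140 + 2596) + 32533 = 3736 + 32533 = 36269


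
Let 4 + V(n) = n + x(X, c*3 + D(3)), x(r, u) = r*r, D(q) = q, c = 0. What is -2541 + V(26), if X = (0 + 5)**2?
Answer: -1894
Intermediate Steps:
X = 25 (X = 5**2 = 25)
x(r, u) = r**2
V(n) = 621 + n (V(n) = -4 + (n + 25**2) = -4 + (n + 625) = -4 + (625 + n) = 621 + n)
-2541 + V(26) = -2541 + (621 + 26) = -2541 + 647 = -1894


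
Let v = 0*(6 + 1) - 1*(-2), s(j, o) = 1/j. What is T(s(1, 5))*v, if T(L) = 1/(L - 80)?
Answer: -2/79 ≈ -0.025316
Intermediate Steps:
T(L) = 1/(-80 + L)
v = 2 (v = 0*7 + 2 = 0 + 2 = 2)
T(s(1, 5))*v = 2/(-80 + 1/1) = 2/(-80 + 1) = 2/(-79) = -1/79*2 = -2/79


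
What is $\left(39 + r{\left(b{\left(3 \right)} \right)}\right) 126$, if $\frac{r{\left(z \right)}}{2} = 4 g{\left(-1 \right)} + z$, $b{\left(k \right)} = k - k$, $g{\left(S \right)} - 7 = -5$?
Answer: $6930$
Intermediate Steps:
$g{\left(S \right)} = 2$ ($g{\left(S \right)} = 7 - 5 = 2$)
$b{\left(k \right)} = 0$
$r{\left(z \right)} = 16 + 2 z$ ($r{\left(z \right)} = 2 \left(4 \cdot 2 + z\right) = 2 \left(8 + z\right) = 16 + 2 z$)
$\left(39 + r{\left(b{\left(3 \right)} \right)}\right) 126 = \left(39 + \left(16 + 2 \cdot 0\right)\right) 126 = \left(39 + \left(16 + 0\right)\right) 126 = \left(39 + 16\right) 126 = 55 \cdot 126 = 6930$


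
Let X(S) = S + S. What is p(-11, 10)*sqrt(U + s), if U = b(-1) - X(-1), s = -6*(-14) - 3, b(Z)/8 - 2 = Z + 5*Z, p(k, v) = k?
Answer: -11*sqrt(51) ≈ -78.556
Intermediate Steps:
X(S) = 2*S
b(Z) = 16 + 48*Z (b(Z) = 16 + 8*(Z + 5*Z) = 16 + 8*(6*Z) = 16 + 48*Z)
s = 81 (s = 84 - 3 = 81)
U = -30 (U = (16 + 48*(-1)) - 2*(-1) = (16 - 48) - 1*(-2) = -32 + 2 = -30)
p(-11, 10)*sqrt(U + s) = -11*sqrt(-30 + 81) = -11*sqrt(51)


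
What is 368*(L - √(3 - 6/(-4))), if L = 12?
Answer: 4416 - 552*√2 ≈ 3635.4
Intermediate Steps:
368*(L - √(3 - 6/(-4))) = 368*(12 - √(3 - 6/(-4))) = 368*(12 - √(3 - 6*(-¼))) = 368*(12 - √(3 + 3/2)) = 368*(12 - √(9/2)) = 368*(12 - 3*√2/2) = 4416 - 552*√2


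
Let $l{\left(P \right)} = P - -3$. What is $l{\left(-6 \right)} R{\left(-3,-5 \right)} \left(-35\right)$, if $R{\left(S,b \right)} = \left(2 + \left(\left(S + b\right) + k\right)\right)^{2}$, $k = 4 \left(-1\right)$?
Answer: $10500$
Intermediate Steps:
$k = -4$
$l{\left(P \right)} = 3 + P$ ($l{\left(P \right)} = P + 3 = 3 + P$)
$R{\left(S,b \right)} = \left(-2 + S + b\right)^{2}$ ($R{\left(S,b \right)} = \left(2 - \left(4 - S - b\right)\right)^{2} = \left(2 + \left(-4 + S + b\right)\right)^{2} = \left(-2 + S + b\right)^{2}$)
$l{\left(-6 \right)} R{\left(-3,-5 \right)} \left(-35\right) = \left(3 - 6\right) \left(-2 - 3 - 5\right)^{2} \left(-35\right) = - 3 \left(-10\right)^{2} \left(-35\right) = \left(-3\right) 100 \left(-35\right) = \left(-300\right) \left(-35\right) = 10500$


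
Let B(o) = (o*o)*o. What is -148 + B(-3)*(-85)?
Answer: 2147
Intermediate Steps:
B(o) = o**3 (B(o) = o**2*o = o**3)
-148 + B(-3)*(-85) = -148 + (-3)**3*(-85) = -148 - 27*(-85) = -148 + 2295 = 2147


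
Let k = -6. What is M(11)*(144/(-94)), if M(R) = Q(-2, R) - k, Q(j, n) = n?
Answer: -1224/47 ≈ -26.043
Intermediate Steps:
M(R) = 6 + R (M(R) = R - 1*(-6) = R + 6 = 6 + R)
M(11)*(144/(-94)) = (6 + 11)*(144/(-94)) = 17*(144*(-1/94)) = 17*(-72/47) = -1224/47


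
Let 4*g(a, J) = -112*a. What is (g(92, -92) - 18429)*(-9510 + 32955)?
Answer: -492462225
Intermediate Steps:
g(a, J) = -28*a (g(a, J) = (-112*a)/4 = -28*a)
(g(92, -92) - 18429)*(-9510 + 32955) = (-28*92 - 18429)*(-9510 + 32955) = (-2576 - 18429)*23445 = -21005*23445 = -492462225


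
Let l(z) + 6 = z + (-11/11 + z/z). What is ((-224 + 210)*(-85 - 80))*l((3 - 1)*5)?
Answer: 9240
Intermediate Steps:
l(z) = -6 + z (l(z) = -6 + (z + (-11/11 + z/z)) = -6 + (z + (-11*1/11 + 1)) = -6 + (z + (-1 + 1)) = -6 + (z + 0) = -6 + z)
((-224 + 210)*(-85 - 80))*l((3 - 1)*5) = ((-224 + 210)*(-85 - 80))*(-6 + (3 - 1)*5) = (-14*(-165))*(-6 + 2*5) = 2310*(-6 + 10) = 2310*4 = 9240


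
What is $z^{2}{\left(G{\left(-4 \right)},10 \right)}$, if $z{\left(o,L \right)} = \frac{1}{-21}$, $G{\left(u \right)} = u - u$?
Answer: $\frac{1}{441} \approx 0.0022676$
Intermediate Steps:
$G{\left(u \right)} = 0$
$z{\left(o,L \right)} = - \frac{1}{21}$
$z^{2}{\left(G{\left(-4 \right)},10 \right)} = \left(- \frac{1}{21}\right)^{2} = \frac{1}{441}$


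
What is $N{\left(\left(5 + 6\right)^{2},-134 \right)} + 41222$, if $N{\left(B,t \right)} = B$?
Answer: $41343$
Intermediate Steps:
$N{\left(\left(5 + 6\right)^{2},-134 \right)} + 41222 = \left(5 + 6\right)^{2} + 41222 = 11^{2} + 41222 = 121 + 41222 = 41343$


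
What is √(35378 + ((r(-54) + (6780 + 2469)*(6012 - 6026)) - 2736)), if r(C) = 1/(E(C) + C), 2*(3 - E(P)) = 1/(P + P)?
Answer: 2*I*√2937526672285/11015 ≈ 311.2*I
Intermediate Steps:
E(P) = 3 - 1/(4*P) (E(P) = 3 - 1/(2*(P + P)) = 3 - 1/(2*P)/2 = 3 - 1/(4*P))
r(C) = 1/(3 + C - 1/(4*C)) (r(C) = 1/((3 - 1/(4*C)) + C) = 1/(3 + C - 1/(4*C)))
√(35378 + ((r(-54) + (6780 + 2469)*(6012 - 6026)) - 2736)) = √(35378 + ((4*(-54)/(-1 + 4*(-54)² + 12*(-54)) + (6780 + 2469)*(6012 - 6026)) - 2736)) = √(35378 + ((4*(-54)/(-1 + 4*2916 - 648) + 9249*(-14)) - 2736)) = √(35378 + ((4*(-54)/(-1 + 11664 - 648) - 129486) - 2736)) = √(35378 + ((4*(-54)/11015 - 129486) - 2736)) = √(35378 + ((4*(-54)*(1/11015) - 129486) - 2736)) = √(35378 + ((-216/11015 - 129486) - 2736)) = √(35378 + (-1426288506/11015 - 2736)) = √(35378 - 1456425546/11015) = √(-1066736876/11015) = 2*I*√2937526672285/11015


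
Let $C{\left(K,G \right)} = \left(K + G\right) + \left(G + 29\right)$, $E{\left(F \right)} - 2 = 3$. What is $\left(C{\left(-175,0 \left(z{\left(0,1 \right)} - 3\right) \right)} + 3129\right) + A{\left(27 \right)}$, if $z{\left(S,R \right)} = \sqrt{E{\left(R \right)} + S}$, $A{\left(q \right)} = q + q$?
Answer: $3037$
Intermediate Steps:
$E{\left(F \right)} = 5$ ($E{\left(F \right)} = 2 + 3 = 5$)
$A{\left(q \right)} = 2 q$
$z{\left(S,R \right)} = \sqrt{5 + S}$
$C{\left(K,G \right)} = 29 + K + 2 G$ ($C{\left(K,G \right)} = \left(G + K\right) + \left(29 + G\right) = 29 + K + 2 G$)
$\left(C{\left(-175,0 \left(z{\left(0,1 \right)} - 3\right) \right)} + 3129\right) + A{\left(27 \right)} = \left(\left(29 - 175 + 2 \cdot 0 \left(\sqrt{5 + 0} - 3\right)\right) + 3129\right) + 2 \cdot 27 = \left(\left(29 - 175 + 2 \cdot 0 \left(\sqrt{5} - 3\right)\right) + 3129\right) + 54 = \left(\left(29 - 175 + 2 \cdot 0 \left(-3 + \sqrt{5}\right)\right) + 3129\right) + 54 = \left(\left(29 - 175 + 2 \cdot 0\right) + 3129\right) + 54 = \left(\left(29 - 175 + 0\right) + 3129\right) + 54 = \left(-146 + 3129\right) + 54 = 2983 + 54 = 3037$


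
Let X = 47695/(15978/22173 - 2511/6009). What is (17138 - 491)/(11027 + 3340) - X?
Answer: -3381416345570076/21462913979 ≈ -1.5755e+5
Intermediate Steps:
X = 706085031235/4481711 (X = 47695/(15978*(1/22173) - 2511*1/6009) = 47695/(5326/7391 - 837/2003) = 47695/(4481711/14804173) = 47695*(14804173/4481711) = 706085031235/4481711 ≈ 1.5755e+5)
(17138 - 491)/(11027 + 3340) - X = (17138 - 491)/(11027 + 3340) - 1*706085031235/4481711 = 16647/14367 - 706085031235/4481711 = 16647*(1/14367) - 706085031235/4481711 = 5549/4789 - 706085031235/4481711 = -3381416345570076/21462913979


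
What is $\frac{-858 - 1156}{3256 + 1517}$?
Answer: $- \frac{2014}{4773} \approx -0.42196$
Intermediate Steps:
$\frac{-858 - 1156}{3256 + 1517} = - \frac{2014}{4773}$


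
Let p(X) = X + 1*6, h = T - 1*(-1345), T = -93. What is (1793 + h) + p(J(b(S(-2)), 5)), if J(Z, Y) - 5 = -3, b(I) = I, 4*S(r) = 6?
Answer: 3053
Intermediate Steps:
S(r) = 3/2 (S(r) = (1/4)*6 = 3/2)
J(Z, Y) = 2 (J(Z, Y) = 5 - 3 = 2)
h = 1252 (h = -93 - 1*(-1345) = -93 + 1345 = 1252)
p(X) = 6 + X (p(X) = X + 6 = 6 + X)
(1793 + h) + p(J(b(S(-2)), 5)) = (1793 + 1252) + (6 + 2) = 3045 + 8 = 3053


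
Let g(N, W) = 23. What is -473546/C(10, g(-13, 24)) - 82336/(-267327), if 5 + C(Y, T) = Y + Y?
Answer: -42196798834/1336635 ≈ -31569.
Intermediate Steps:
C(Y, T) = -5 + 2*Y (C(Y, T) = -5 + (Y + Y) = -5 + 2*Y)
-473546/C(10, g(-13, 24)) - 82336/(-267327) = -473546/(-5 + 2*10) - 82336/(-267327) = -473546/(-5 + 20) - 82336*(-1/267327) = -473546/15 + 82336/267327 = -42196798834/1336635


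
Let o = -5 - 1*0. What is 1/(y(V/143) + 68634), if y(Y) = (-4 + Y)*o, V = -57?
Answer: 143/9817807 ≈ 1.4565e-5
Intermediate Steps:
o = -5 (o = -5 + 0 = -5)
y(Y) = 20 - 5*Y (y(Y) = (-4 + Y)*(-5) = 20 - 5*Y)
1/(y(V/143) + 68634) = 1/((20 - (-285)/143) + 68634) = 1/((20 - 5*(-57/143)) + 68634) = 1/((20 + 285/143) + 68634) = 1/(3145/143 + 68634) = 1/(9817807/143) = 143/9817807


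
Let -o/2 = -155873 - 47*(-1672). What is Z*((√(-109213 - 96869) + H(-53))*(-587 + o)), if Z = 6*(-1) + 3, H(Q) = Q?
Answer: 24484569 - 148293333*I*√2 ≈ 2.4485e+7 - 2.0972e+8*I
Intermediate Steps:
Z = -3 (Z = -6 + 3 = -3)
o = 154578 (o = -2*(-155873 - 47*(-1672)) = -2*(-155873 - 1*(-78584)) = -2*(-155873 + 78584) = -2*(-77289) = 154578)
Z*((√(-109213 - 96869) + H(-53))*(-587 + o)) = -3*(√(-109213 - 96869) - 53)*(-587 + 154578) = -3*(√(-206082) - 53)*153991 = -3*(321*I*√2 - 53)*153991 = -3*(-53 + 321*I*√2)*153991 = -3*(-8161523 + 49431111*I*√2) = 24484569 - 148293333*I*√2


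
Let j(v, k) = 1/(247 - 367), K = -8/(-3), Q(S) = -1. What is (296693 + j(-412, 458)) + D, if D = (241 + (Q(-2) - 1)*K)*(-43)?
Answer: 11462373/40 ≈ 2.8656e+5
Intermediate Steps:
K = 8/3 (K = -8*(-⅓) = 8/3 ≈ 2.6667)
j(v, k) = -1/120 (j(v, k) = 1/(-120) = -1/120)
D = -30401/3 (D = (241 + (-1 - 1)*(8/3))*(-43) = (241 - 2*8/3)*(-43) = (241 - 16/3)*(-43) = (707/3)*(-43) = -30401/3 ≈ -10134.)
(296693 + j(-412, 458)) + D = (296693 - 1/120) - 30401/3 = 35603159/120 - 30401/3 = 11462373/40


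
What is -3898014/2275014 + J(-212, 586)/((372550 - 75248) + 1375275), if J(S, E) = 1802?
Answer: -1085938164475/634189348513 ≈ -1.7123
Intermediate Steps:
-3898014/2275014 + J(-212, 586)/((372550 - 75248) + 1375275) = -3898014/2275014 + 1802/((372550 - 75248) + 1375275) = -3898014*1/2275014 + 1802/(297302 + 1375275) = -649669/379169 + 1802/1672577 = -1085938164475/634189348513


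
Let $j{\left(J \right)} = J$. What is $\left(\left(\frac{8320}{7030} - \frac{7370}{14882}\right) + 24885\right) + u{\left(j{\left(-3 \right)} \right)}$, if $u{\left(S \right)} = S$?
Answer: $\frac{130161914643}{5231023} \approx 24883.0$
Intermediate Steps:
$\left(\left(\frac{8320}{7030} - \frac{7370}{14882}\right) + 24885\right) + u{\left(j{\left(-3 \right)} \right)} = \left(\left(\frac{8320}{7030} - \frac{7370}{14882}\right) + 24885\right) - 3 = \left(\left(8320 \cdot \frac{1}{7030} - \frac{3685}{7441}\right) + 24885\right) - 3 = \left(\left(\frac{832}{703} - \frac{3685}{7441}\right) + 24885\right) - 3 = \left(\frac{3600357}{5231023} + 24885\right) - 3 = \frac{130177607712}{5231023} - 3 = \frac{130161914643}{5231023}$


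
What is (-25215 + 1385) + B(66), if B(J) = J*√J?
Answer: -23830 + 66*√66 ≈ -23294.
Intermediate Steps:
B(J) = J^(3/2)
(-25215 + 1385) + B(66) = (-25215 + 1385) + 66^(3/2) = -23830 + 66*√66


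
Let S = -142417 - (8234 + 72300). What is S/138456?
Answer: -74317/46152 ≈ -1.6103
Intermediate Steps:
S = -222951 (S = -142417 - 1*80534 = -142417 - 80534 = -222951)
S/138456 = -222951/138456 = -222951*1/138456 = -74317/46152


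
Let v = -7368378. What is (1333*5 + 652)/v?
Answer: -2439/2456126 ≈ -0.00099303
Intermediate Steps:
(1333*5 + 652)/v = (1333*5 + 652)/(-7368378) = (6665 + 652)*(-1/7368378) = 7317*(-1/7368378) = -2439/2456126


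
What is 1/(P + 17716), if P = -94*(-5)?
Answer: 1/18186 ≈ 5.4987e-5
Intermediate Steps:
P = 470
1/(P + 17716) = 1/(470 + 17716) = 1/18186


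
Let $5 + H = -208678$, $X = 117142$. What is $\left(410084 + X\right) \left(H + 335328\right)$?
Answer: $66770536770$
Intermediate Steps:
$H = -208683$ ($H = -5 - 208678 = -208683$)
$\left(410084 + X\right) \left(H + 335328\right) = \left(410084 + 117142\right) \left(-208683 + 335328\right) = 527226 \cdot 126645 = 66770536770$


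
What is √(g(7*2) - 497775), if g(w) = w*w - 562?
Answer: 3*I*√55349 ≈ 705.79*I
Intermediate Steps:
g(w) = -562 + w² (g(w) = w² - 562 = -562 + w²)
√(g(7*2) - 497775) = √((-562 + (7*2)²) - 497775) = √((-562 + 14²) - 497775) = √((-562 + 196) - 497775) = √(-366 - 497775) = √(-498141) = 3*I*√55349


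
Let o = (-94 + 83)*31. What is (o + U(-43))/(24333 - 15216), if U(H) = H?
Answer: -128/3039 ≈ -0.042119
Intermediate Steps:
o = -341 (o = -11*31 = -341)
(o + U(-43))/(24333 - 15216) = (-341 - 43)/(24333 - 15216) = -384/9117 = -384*1/9117 = -128/3039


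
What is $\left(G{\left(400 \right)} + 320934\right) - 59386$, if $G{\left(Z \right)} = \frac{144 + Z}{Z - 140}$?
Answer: $\frac{17000756}{65} \approx 2.6155 \cdot 10^{5}$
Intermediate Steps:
$G{\left(Z \right)} = \frac{144 + Z}{-140 + Z}$
$\left(G{\left(400 \right)} + 320934\right) - 59386 = \left(\frac{144 + 400}{-140 + 400} + 320934\right) - 59386 = \left(\frac{1}{260} \cdot 544 + 320934\right) - 59386 = \left(\frac{136}{65} + 320934\right) - 59386 = \frac{20860846}{65} - 59386 = \frac{17000756}{65}$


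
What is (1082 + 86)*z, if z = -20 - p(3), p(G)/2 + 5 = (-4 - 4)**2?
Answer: -161184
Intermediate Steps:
p(G) = 118 (p(G) = -10 + 2*(-4 - 4)**2 = -10 + 2*(-8)**2 = -10 + 2*64 = -10 + 128 = 118)
z = -138 (z = -20 - 1*118 = -20 - 118 = -138)
(1082 + 86)*z = (1082 + 86)*(-138) = 1168*(-138) = -161184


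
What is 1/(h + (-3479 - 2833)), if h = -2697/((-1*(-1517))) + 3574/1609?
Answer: -2440853/15405581851 ≈ -0.00015844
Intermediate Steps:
h = 1082285/2440853 (h = -2697/1517 + 3574*(1/1609) = -2697*1/1517 + 3574/1609 = -2697/1517 + 3574/1609 = 1082285/2440853 ≈ 0.44340)
1/(h + (-3479 - 2833)) = 1/(1082285/2440853 + (-3479 - 2833)) = 1/(1082285/2440853 - 6312) = 1/(-15405581851/2440853) = -2440853/15405581851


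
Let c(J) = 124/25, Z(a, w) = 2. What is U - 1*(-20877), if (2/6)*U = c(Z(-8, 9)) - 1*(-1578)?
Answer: 640647/25 ≈ 25626.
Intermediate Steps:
c(J) = 124/25 (c(J) = 124*(1/25) = 124/25)
U = 118722/25 (U = 3*(124/25 - 1*(-1578)) = 3*(124/25 + 1578) = 3*(39574/25) = 118722/25 ≈ 4748.9)
U - 1*(-20877) = 118722/25 - 1*(-20877) = 118722/25 + 20877 = 640647/25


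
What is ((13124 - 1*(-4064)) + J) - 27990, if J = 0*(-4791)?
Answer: -10802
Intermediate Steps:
J = 0
((13124 - 1*(-4064)) + J) - 27990 = ((13124 - 1*(-4064)) + 0) - 27990 = ((13124 + 4064) + 0) - 27990 = (17188 + 0) - 27990 = 17188 - 27990 = -10802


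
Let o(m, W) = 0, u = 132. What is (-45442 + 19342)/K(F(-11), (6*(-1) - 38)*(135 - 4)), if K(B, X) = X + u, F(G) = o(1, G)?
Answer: 6525/1408 ≈ 4.6342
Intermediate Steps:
F(G) = 0
K(B, X) = 132 + X (K(B, X) = X + 132 = 132 + X)
(-45442 + 19342)/K(F(-11), (6*(-1) - 38)*(135 - 4)) = (-45442 + 19342)/(132 + (6*(-1) - 38)*(135 - 4)) = -26100/(132 + (-6 - 38)*131) = -26100/(132 - 44*131) = -26100/(132 - 5764) = -26100/(-5632) = -26100*(-1/5632) = 6525/1408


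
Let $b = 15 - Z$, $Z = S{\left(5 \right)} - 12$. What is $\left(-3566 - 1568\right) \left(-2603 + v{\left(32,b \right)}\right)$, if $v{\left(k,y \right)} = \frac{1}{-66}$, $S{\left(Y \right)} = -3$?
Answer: $\frac{441008033}{33} \approx 1.3364 \cdot 10^{7}$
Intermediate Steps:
$Z = -15$ ($Z = -3 - 12 = -15$)
$b = 30$ ($b = 15 - -15 = 15 + 15 = 30$)
$v{\left(k,y \right)} = - \frac{1}{66}$
$\left(-3566 - 1568\right) \left(-2603 + v{\left(32,b \right)}\right) = \left(-3566 - 1568\right) \left(-2603 - \frac{1}{66}\right) = \left(-5134\right) \left(- \frac{171799}{66}\right) = \frac{441008033}{33}$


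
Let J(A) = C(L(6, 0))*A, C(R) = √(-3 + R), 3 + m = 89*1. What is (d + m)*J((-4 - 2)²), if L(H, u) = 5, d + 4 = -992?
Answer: -32760*√2 ≈ -46330.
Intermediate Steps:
d = -996 (d = -4 - 992 = -996)
m = 86 (m = -3 + 89*1 = -3 + 89 = 86)
J(A) = A*√2 (J(A) = √(-3 + 5)*A = √2*A = A*√2)
(d + m)*J((-4 - 2)²) = (-996 + 86)*((-4 - 2)²*√2) = -910*(-6)²*√2 = -32760*√2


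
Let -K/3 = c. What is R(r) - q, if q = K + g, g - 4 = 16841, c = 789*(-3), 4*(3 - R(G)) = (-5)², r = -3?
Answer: -95797/4 ≈ -23949.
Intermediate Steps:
R(G) = -13/4 (R(G) = 3 - ¼*(-5)² = 3 - ¼*25 = 3 - 25/4 = -13/4)
c = -2367
g = 16845 (g = 4 + 16841 = 16845)
K = 7101 (K = -3*(-2367) = 7101)
q = 23946 (q = 7101 + 16845 = 23946)
R(r) - q = -13/4 - 1*23946 = -13/4 - 23946 = -95797/4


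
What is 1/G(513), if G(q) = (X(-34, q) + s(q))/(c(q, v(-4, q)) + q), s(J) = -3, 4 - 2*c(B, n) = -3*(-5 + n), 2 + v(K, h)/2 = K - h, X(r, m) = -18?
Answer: 2099/42 ≈ 49.976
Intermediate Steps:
v(K, h) = -4 - 2*h + 2*K (v(K, h) = -4 + 2*(K - h) = -4 + (-2*h + 2*K) = -4 - 2*h + 2*K)
c(B, n) = -11/2 + 3*n/2 (c(B, n) = 2 - (-3)*(-5 + n)/2 = 2 - (15 - 3*n)/2 = 2 + (-15/2 + 3*n/2) = -11/2 + 3*n/2)
G(q) = -21/(-47/2 - 2*q) (G(q) = (-18 - 3)/((-11/2 + 3*(-4 - 2*q + 2*(-4))/2) + q) = -21/((-11/2 + 3*(-4 - 2*q - 8)/2) + q) = -21/((-11/2 + 3*(-12 - 2*q)/2) + q) = -21/((-11/2 + (-18 - 3*q)) + q) = -21/((-47/2 - 3*q) + q) = -21/(-47/2 - 2*q))
1/G(513) = 1/(42/(47 + 4*513)) = 1/(42/(47 + 2052)) = 1/(42/2099) = 2099/42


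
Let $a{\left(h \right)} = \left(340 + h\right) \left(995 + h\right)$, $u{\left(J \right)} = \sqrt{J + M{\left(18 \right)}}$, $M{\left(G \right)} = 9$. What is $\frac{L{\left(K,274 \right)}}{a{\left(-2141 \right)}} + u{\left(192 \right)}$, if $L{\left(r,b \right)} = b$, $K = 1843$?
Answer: $\frac{137}{1031973} + \sqrt{201} \approx 14.178$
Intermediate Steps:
$u{\left(J \right)} = \sqrt{9 + J}$ ($u{\left(J \right)} = \sqrt{J + 9} = \sqrt{9 + J}$)
$\frac{L{\left(K,274 \right)}}{a{\left(-2141 \right)}} + u{\left(192 \right)} = \frac{274}{338300 + \left(-2141\right)^{2} + 1335 \left(-2141\right)} + \sqrt{9 + 192} = \frac{274}{338300 + 4583881 - 2858235} + \sqrt{201} = \frac{274}{2063946} + \sqrt{201} = 274 \cdot \frac{1}{2063946} + \sqrt{201} = \frac{137}{1031973} + \sqrt{201}$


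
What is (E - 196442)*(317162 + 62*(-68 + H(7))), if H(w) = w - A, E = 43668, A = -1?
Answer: -47885788108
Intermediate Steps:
H(w) = 1 + w (H(w) = w - 1*(-1) = w + 1 = 1 + w)
(E - 196442)*(317162 + 62*(-68 + H(7))) = (43668 - 196442)*(317162 + 62*(-68 + (1 + 7))) = -152774*(317162 + 62*(-68 + 8)) = -152774*(317162 + 62*(-60)) = -152774*(317162 - 3720) = -152774*313442 = -47885788108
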